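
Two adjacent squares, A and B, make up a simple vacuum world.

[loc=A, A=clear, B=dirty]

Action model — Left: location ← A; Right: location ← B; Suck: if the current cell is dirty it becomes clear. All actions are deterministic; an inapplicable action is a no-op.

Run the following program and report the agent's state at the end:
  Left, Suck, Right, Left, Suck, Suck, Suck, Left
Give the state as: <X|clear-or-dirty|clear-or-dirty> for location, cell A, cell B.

<A|clear|dirty>

t=1 Left ⇒ <A|clear|dirty>
t=2 Suck ⇒ <A|clear|dirty>
t=3 Right ⇒ <B|clear|dirty>
t=4 Left ⇒ <A|clear|dirty>
t=5 Suck ⇒ <A|clear|dirty>
t=6 Suck ⇒ <A|clear|dirty>
t=7 Suck ⇒ <A|clear|dirty>
t=8 Left ⇒ <A|clear|dirty>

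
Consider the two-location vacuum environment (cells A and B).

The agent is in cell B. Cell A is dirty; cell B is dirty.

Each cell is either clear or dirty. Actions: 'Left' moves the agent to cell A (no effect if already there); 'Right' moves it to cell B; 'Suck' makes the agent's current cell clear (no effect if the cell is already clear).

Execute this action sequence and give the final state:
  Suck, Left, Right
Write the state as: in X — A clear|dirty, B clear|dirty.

t=1 Suck ⇒ in B — A dirty, B clear
t=2 Left ⇒ in A — A dirty, B clear
t=3 Right ⇒ in B — A dirty, B clear

in B — A dirty, B clear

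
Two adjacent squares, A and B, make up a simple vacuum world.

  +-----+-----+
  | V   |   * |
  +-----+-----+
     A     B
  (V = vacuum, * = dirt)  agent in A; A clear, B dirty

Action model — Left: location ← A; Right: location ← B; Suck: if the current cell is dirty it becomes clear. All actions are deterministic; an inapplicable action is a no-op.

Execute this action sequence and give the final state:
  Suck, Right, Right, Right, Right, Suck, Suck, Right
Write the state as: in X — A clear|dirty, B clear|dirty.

step 1/8 (Suck): in A — A clear, B dirty
step 2/8 (Right): in B — A clear, B dirty
step 3/8 (Right): in B — A clear, B dirty
step 4/8 (Right): in B — A clear, B dirty
step 5/8 (Right): in B — A clear, B dirty
step 6/8 (Suck): in B — A clear, B clear
step 7/8 (Suck): in B — A clear, B clear
step 8/8 (Right): in B — A clear, B clear

in B — A clear, B clear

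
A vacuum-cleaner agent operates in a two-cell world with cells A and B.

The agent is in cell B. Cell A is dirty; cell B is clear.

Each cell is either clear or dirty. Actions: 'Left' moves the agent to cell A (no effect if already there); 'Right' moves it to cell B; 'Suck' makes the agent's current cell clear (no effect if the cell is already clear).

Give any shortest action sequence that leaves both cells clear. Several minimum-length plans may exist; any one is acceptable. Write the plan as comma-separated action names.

Left, Suck

t=1 Left ⇒ (A; A:dirty, B:clear)
t=2 Suck ⇒ (A; A:clear, B:clear)
min 2: go A then Suck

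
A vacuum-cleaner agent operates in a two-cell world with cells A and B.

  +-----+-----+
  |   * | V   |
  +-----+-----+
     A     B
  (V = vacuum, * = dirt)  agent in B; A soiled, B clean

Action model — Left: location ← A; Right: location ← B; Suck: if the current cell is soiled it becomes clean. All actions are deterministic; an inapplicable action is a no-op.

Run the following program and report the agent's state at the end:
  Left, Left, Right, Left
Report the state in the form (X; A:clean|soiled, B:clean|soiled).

(A; A:soiled, B:clean)

[1] after Left: (A; A:soiled, B:clean)
[2] after Left: (A; A:soiled, B:clean)
[3] after Right: (B; A:soiled, B:clean)
[4] after Left: (A; A:soiled, B:clean)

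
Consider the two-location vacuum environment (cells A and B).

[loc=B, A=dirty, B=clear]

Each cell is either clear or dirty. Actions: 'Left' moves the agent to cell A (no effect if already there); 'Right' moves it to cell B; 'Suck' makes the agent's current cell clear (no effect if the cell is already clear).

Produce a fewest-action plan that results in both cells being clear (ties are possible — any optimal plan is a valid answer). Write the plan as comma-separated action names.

Left (#1): in A — A dirty, B clear
Suck (#2): in A — A clear, B clear
min 2: go A then Suck

Left, Suck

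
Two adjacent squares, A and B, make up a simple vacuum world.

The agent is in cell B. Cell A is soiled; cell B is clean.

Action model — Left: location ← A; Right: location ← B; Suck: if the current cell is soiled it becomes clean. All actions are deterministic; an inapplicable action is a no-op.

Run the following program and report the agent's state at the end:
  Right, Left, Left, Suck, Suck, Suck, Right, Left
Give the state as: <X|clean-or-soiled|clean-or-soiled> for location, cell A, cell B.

<A|clean|clean>

[1] after Right: <B|soiled|clean>
[2] after Left: <A|soiled|clean>
[3] after Left: <A|soiled|clean>
[4] after Suck: <A|clean|clean>
[5] after Suck: <A|clean|clean>
[6] after Suck: <A|clean|clean>
[7] after Right: <B|clean|clean>
[8] after Left: <A|clean|clean>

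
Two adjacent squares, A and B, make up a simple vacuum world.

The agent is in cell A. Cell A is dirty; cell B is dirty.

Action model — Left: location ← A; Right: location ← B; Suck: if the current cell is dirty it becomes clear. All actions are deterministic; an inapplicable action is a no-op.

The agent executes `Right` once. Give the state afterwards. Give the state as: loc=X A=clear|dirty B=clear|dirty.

loc=B A=dirty B=dirty

start: loc=A A=dirty B=dirty
[1] after Right: loc=B A=dirty B=dirty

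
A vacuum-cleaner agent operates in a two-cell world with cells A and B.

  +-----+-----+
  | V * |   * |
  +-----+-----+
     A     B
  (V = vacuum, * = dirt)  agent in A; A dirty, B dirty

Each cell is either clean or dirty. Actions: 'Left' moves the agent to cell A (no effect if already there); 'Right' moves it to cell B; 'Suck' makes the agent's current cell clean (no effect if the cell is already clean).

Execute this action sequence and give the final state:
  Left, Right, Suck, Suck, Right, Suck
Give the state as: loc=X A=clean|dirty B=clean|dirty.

1) do Left; now loc=A A=dirty B=dirty
2) do Right; now loc=B A=dirty B=dirty
3) do Suck; now loc=B A=dirty B=clean
4) do Suck; now loc=B A=dirty B=clean
5) do Right; now loc=B A=dirty B=clean
6) do Suck; now loc=B A=dirty B=clean

loc=B A=dirty B=clean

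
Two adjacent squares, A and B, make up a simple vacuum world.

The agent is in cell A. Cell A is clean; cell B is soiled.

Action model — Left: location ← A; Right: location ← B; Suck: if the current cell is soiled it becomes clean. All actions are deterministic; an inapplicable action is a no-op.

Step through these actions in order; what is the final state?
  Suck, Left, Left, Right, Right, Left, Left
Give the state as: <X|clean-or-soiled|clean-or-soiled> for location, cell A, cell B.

1. Suck → <A|clean|soiled>
2. Left → <A|clean|soiled>
3. Left → <A|clean|soiled>
4. Right → <B|clean|soiled>
5. Right → <B|clean|soiled>
6. Left → <A|clean|soiled>
7. Left → <A|clean|soiled>

<A|clean|soiled>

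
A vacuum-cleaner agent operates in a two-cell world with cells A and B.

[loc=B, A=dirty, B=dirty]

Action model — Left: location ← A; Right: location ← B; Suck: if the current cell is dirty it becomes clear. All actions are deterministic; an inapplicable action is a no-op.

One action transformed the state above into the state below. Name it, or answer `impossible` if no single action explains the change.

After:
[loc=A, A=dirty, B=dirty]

Left

try  Left: loc=A A=dirty B=dirty  ← match
try Right: loc=B A=dirty B=dirty
try  Suck: loc=B A=dirty B=clear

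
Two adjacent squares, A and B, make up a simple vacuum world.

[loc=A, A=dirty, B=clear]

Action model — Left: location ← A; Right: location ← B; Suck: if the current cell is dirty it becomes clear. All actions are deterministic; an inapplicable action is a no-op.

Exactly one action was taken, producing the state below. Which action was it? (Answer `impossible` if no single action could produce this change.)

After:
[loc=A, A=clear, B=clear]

Suck

try  Left: (A; A:dirty, B:clear)
try Right: (B; A:dirty, B:clear)
try  Suck: (A; A:clear, B:clear)  ← match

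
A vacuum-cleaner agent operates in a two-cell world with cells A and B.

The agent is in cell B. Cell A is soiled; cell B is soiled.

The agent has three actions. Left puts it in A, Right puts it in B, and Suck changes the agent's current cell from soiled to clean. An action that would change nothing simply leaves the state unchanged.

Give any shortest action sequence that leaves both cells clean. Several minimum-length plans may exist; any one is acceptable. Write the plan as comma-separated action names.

Suck, Left, Suck

[1] after Suck: in B — A soiled, B clean
[2] after Left: in A — A soiled, B clean
[3] after Suck: in A — A clean, B clean
min 3: Suck B + move + Suck A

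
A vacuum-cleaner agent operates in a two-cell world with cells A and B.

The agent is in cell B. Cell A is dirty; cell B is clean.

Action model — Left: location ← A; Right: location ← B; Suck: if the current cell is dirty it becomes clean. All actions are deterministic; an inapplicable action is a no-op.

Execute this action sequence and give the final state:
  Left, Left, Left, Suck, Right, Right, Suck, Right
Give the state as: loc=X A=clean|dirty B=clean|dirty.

1. Left → loc=A A=dirty B=clean
2. Left → loc=A A=dirty B=clean
3. Left → loc=A A=dirty B=clean
4. Suck → loc=A A=clean B=clean
5. Right → loc=B A=clean B=clean
6. Right → loc=B A=clean B=clean
7. Suck → loc=B A=clean B=clean
8. Right → loc=B A=clean B=clean

loc=B A=clean B=clean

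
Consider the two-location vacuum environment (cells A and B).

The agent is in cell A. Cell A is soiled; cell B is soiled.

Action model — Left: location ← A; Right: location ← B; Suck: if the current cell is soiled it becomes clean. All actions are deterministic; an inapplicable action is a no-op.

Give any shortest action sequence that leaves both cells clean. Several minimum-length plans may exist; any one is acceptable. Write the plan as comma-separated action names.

1) do Suck; now loc=A A=clean B=soiled
2) do Right; now loc=B A=clean B=soiled
3) do Suck; now loc=B A=clean B=clean
min 3: Suck A + move + Suck B

Suck, Right, Suck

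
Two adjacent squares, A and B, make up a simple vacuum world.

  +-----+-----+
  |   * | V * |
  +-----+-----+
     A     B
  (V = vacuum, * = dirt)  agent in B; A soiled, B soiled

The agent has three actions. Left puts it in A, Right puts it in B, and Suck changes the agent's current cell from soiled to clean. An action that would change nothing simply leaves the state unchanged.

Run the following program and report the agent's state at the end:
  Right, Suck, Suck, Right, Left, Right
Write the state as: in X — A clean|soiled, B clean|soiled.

[1] after Right: in B — A soiled, B soiled
[2] after Suck: in B — A soiled, B clean
[3] after Suck: in B — A soiled, B clean
[4] after Right: in B — A soiled, B clean
[5] after Left: in A — A soiled, B clean
[6] after Right: in B — A soiled, B clean

in B — A soiled, B clean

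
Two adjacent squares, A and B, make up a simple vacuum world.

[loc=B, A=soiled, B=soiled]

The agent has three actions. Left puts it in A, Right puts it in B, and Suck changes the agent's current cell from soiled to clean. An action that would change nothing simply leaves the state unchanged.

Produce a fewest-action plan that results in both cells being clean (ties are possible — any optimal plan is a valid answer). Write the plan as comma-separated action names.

t=1 Suck ⇒ loc=B A=soiled B=clean
t=2 Left ⇒ loc=A A=soiled B=clean
t=3 Suck ⇒ loc=A A=clean B=clean
min 3: Suck B + move + Suck A

Suck, Left, Suck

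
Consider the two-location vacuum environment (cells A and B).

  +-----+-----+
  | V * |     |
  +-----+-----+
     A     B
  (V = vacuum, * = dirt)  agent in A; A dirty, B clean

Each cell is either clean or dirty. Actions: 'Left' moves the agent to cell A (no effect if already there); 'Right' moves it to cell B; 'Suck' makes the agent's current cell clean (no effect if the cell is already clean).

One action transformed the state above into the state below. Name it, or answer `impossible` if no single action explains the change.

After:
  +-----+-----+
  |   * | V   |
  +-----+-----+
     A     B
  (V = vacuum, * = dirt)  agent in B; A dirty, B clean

try  Left: (A; A:dirty, B:clean)
try Right: (B; A:dirty, B:clean)  ← match
try  Suck: (A; A:clean, B:clean)

Right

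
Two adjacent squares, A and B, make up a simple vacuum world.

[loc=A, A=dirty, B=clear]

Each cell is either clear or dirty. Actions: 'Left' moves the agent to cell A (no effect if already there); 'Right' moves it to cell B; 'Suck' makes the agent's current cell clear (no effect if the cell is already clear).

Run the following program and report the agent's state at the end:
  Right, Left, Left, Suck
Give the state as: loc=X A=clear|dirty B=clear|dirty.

loc=A A=clear B=clear

Right (#1): loc=B A=dirty B=clear
Left (#2): loc=A A=dirty B=clear
Left (#3): loc=A A=dirty B=clear
Suck (#4): loc=A A=clear B=clear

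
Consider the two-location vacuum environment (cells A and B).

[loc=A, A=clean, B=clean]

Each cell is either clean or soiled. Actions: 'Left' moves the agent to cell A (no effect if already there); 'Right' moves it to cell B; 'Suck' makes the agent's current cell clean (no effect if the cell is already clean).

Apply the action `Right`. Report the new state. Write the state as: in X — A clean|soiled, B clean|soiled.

start: in A — A clean, B clean
step 1/1 (Right): in B — A clean, B clean

in B — A clean, B clean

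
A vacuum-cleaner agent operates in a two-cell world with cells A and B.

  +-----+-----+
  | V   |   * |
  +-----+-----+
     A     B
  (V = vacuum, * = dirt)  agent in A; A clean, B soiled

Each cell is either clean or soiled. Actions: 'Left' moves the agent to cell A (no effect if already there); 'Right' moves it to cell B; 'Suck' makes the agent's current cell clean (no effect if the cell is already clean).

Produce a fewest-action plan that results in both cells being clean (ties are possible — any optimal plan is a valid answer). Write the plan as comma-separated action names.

Right (#1): <B|clean|soiled>
Suck (#2): <B|clean|clean>
min 2: go B then Suck

Right, Suck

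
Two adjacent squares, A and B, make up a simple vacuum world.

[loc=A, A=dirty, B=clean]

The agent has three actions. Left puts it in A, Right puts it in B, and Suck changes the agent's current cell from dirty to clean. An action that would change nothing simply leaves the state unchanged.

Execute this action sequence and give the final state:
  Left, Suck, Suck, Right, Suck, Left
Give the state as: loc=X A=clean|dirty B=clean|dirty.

Left (#1): loc=A A=dirty B=clean
Suck (#2): loc=A A=clean B=clean
Suck (#3): loc=A A=clean B=clean
Right (#4): loc=B A=clean B=clean
Suck (#5): loc=B A=clean B=clean
Left (#6): loc=A A=clean B=clean

loc=A A=clean B=clean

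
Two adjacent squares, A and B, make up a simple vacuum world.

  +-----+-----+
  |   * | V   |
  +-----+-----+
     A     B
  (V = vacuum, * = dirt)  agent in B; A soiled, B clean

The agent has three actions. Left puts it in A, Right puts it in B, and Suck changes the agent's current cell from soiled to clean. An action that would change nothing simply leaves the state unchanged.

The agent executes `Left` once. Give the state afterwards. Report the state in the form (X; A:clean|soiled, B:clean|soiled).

(A; A:soiled, B:clean)

start: (B; A:soiled, B:clean)
t=1 Left ⇒ (A; A:soiled, B:clean)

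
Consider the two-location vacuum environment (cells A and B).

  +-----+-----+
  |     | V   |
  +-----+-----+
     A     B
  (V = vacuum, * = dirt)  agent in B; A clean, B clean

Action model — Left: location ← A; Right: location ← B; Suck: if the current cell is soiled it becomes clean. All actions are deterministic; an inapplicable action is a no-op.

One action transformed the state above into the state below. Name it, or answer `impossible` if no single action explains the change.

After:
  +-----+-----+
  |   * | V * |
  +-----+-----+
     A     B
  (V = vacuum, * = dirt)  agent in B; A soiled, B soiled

try  Left: loc=A A=clean B=clean
try Right: loc=B A=clean B=clean
try  Suck: loc=B A=clean B=clean
no single action produces the after-state

impossible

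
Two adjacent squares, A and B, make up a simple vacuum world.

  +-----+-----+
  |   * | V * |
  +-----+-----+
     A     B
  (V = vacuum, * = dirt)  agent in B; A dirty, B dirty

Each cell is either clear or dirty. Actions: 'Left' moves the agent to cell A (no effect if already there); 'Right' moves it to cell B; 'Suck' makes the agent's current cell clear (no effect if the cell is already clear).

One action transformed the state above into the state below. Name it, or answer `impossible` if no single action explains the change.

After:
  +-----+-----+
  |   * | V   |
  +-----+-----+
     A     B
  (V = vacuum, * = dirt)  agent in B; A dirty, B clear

try  Left: <A|dirty|dirty>
try Right: <B|dirty|dirty>
try  Suck: <B|dirty|clear>  ← match

Suck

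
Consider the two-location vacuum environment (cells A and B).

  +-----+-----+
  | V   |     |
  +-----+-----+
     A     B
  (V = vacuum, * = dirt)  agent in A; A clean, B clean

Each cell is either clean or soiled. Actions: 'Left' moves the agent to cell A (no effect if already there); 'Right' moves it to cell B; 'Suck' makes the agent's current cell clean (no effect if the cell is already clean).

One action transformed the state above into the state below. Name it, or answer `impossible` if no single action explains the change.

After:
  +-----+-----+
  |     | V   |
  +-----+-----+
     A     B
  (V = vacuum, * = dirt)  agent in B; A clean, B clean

Right

try  Left: in A — A clean, B clean
try Right: in B — A clean, B clean  ← match
try  Suck: in A — A clean, B clean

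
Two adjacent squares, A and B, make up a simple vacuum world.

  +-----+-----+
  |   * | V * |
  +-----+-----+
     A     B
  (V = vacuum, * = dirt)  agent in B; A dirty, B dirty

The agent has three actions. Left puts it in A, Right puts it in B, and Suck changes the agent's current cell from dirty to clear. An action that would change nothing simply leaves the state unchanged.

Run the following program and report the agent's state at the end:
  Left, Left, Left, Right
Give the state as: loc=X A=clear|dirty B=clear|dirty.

loc=B A=dirty B=dirty

[1] after Left: loc=A A=dirty B=dirty
[2] after Left: loc=A A=dirty B=dirty
[3] after Left: loc=A A=dirty B=dirty
[4] after Right: loc=B A=dirty B=dirty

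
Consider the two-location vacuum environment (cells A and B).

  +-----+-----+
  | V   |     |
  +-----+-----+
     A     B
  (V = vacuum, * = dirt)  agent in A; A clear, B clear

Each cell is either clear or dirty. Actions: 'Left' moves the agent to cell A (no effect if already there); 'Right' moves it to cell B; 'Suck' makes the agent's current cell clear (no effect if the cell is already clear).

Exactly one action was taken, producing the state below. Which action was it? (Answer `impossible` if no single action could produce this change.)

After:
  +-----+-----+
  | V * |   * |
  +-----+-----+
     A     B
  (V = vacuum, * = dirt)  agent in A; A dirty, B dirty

impossible

try  Left: in A — A clear, B clear
try Right: in B — A clear, B clear
try  Suck: in A — A clear, B clear
no single action produces the after-state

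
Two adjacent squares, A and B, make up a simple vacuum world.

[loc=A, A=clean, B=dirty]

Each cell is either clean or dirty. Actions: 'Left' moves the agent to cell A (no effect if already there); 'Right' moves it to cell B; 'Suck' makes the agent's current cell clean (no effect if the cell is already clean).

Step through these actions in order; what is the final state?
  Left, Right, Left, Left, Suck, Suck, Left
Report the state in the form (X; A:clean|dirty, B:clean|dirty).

(A; A:clean, B:dirty)

Left (#1): (A; A:clean, B:dirty)
Right (#2): (B; A:clean, B:dirty)
Left (#3): (A; A:clean, B:dirty)
Left (#4): (A; A:clean, B:dirty)
Suck (#5): (A; A:clean, B:dirty)
Suck (#6): (A; A:clean, B:dirty)
Left (#7): (A; A:clean, B:dirty)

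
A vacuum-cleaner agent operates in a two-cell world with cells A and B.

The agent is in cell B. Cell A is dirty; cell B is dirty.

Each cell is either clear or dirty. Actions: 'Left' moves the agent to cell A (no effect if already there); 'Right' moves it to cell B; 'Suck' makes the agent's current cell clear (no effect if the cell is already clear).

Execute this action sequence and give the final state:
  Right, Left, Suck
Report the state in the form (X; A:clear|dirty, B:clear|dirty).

step 1/3 (Right): (B; A:dirty, B:dirty)
step 2/3 (Left): (A; A:dirty, B:dirty)
step 3/3 (Suck): (A; A:clear, B:dirty)

(A; A:clear, B:dirty)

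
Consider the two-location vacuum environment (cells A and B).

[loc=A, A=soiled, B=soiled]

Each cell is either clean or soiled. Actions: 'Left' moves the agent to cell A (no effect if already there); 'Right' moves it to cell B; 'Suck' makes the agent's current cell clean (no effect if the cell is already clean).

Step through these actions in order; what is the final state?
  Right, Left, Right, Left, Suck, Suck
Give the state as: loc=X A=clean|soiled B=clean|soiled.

loc=A A=clean B=soiled

step 1/6 (Right): loc=B A=soiled B=soiled
step 2/6 (Left): loc=A A=soiled B=soiled
step 3/6 (Right): loc=B A=soiled B=soiled
step 4/6 (Left): loc=A A=soiled B=soiled
step 5/6 (Suck): loc=A A=clean B=soiled
step 6/6 (Suck): loc=A A=clean B=soiled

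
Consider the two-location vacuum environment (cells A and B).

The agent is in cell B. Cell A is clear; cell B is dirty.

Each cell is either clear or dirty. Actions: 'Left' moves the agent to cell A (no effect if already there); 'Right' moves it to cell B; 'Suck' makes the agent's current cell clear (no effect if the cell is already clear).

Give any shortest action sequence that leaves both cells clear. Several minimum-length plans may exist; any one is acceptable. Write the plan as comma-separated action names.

step 1/1 (Suck): in B — A clear, B clear
min 1: B is dirty, one Suck

Suck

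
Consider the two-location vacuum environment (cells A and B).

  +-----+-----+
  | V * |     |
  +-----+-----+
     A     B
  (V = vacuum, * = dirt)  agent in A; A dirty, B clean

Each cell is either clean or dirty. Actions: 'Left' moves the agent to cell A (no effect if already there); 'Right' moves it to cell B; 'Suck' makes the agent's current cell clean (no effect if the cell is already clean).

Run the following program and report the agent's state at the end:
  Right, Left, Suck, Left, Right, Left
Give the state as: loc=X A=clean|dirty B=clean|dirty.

loc=A A=clean B=clean

step 1/6 (Right): loc=B A=dirty B=clean
step 2/6 (Left): loc=A A=dirty B=clean
step 3/6 (Suck): loc=A A=clean B=clean
step 4/6 (Left): loc=A A=clean B=clean
step 5/6 (Right): loc=B A=clean B=clean
step 6/6 (Left): loc=A A=clean B=clean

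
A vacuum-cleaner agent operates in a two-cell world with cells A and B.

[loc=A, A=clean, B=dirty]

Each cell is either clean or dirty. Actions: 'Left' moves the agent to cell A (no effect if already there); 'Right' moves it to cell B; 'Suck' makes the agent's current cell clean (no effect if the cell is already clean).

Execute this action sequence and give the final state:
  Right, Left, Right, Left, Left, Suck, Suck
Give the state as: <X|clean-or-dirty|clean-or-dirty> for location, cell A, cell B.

<A|clean|dirty>

[1] after Right: <B|clean|dirty>
[2] after Left: <A|clean|dirty>
[3] after Right: <B|clean|dirty>
[4] after Left: <A|clean|dirty>
[5] after Left: <A|clean|dirty>
[6] after Suck: <A|clean|dirty>
[7] after Suck: <A|clean|dirty>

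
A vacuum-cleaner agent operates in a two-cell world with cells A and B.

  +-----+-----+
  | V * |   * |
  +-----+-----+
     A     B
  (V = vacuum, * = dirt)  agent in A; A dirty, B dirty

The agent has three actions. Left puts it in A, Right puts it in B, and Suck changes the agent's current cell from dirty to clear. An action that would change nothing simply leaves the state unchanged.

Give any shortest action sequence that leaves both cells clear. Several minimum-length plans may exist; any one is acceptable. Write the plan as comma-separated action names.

[1] after Suck: <A|clear|dirty>
[2] after Right: <B|clear|dirty>
[3] after Suck: <B|clear|clear>
min 3: Suck A + move + Suck B

Suck, Right, Suck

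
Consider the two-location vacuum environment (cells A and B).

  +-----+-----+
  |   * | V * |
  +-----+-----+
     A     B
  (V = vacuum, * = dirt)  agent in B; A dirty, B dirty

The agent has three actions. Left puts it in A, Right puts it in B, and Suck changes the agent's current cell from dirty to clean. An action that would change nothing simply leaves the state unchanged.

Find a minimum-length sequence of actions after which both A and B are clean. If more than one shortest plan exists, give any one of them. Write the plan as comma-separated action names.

Suck, Left, Suck

t=1 Suck ⇒ (B; A:dirty, B:clean)
t=2 Left ⇒ (A; A:dirty, B:clean)
t=3 Suck ⇒ (A; A:clean, B:clean)
min 3: Suck B + move + Suck A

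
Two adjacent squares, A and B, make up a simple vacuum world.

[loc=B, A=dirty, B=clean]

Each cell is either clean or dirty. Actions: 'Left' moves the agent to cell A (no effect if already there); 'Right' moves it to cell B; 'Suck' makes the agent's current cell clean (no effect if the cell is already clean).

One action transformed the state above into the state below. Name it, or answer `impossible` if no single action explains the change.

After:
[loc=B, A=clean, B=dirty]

try  Left: in A — A dirty, B clean
try Right: in B — A dirty, B clean
try  Suck: in B — A dirty, B clean
no single action produces the after-state

impossible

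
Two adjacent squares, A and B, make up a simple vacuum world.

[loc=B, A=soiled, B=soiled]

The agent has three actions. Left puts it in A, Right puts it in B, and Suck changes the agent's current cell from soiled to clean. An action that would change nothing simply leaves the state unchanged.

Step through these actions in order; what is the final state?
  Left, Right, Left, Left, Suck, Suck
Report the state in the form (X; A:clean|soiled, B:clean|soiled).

[1] after Left: (A; A:soiled, B:soiled)
[2] after Right: (B; A:soiled, B:soiled)
[3] after Left: (A; A:soiled, B:soiled)
[4] after Left: (A; A:soiled, B:soiled)
[5] after Suck: (A; A:clean, B:soiled)
[6] after Suck: (A; A:clean, B:soiled)

(A; A:clean, B:soiled)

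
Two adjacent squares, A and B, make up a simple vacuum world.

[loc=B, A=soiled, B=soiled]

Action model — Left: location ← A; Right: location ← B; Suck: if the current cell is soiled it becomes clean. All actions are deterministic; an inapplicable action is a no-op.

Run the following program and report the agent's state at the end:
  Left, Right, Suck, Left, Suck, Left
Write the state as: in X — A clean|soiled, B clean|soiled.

[1] after Left: in A — A soiled, B soiled
[2] after Right: in B — A soiled, B soiled
[3] after Suck: in B — A soiled, B clean
[4] after Left: in A — A soiled, B clean
[5] after Suck: in A — A clean, B clean
[6] after Left: in A — A clean, B clean

in A — A clean, B clean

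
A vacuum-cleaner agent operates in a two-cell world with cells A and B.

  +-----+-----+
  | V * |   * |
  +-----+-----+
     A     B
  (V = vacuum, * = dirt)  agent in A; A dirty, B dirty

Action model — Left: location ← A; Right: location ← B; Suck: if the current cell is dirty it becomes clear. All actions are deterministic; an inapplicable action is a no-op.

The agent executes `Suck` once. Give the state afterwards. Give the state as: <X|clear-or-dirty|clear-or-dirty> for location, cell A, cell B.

start: <A|dirty|dirty>
[1] after Suck: <A|clear|dirty>

<A|clear|dirty>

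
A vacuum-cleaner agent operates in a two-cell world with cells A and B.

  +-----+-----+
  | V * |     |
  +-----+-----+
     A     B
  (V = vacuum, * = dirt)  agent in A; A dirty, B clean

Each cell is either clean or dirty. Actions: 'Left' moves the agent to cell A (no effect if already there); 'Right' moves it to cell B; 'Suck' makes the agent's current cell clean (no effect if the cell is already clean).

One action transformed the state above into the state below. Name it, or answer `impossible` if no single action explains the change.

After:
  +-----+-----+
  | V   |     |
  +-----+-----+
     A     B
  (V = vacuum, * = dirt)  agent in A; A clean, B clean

try  Left: (A; A:dirty, B:clean)
try Right: (B; A:dirty, B:clean)
try  Suck: (A; A:clean, B:clean)  ← match

Suck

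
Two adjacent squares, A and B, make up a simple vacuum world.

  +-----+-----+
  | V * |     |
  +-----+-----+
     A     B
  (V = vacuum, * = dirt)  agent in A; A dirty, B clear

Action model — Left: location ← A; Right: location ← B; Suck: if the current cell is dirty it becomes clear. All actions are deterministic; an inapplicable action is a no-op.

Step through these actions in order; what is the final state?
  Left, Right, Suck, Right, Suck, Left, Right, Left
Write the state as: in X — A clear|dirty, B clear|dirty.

in A — A dirty, B clear

t=1 Left ⇒ in A — A dirty, B clear
t=2 Right ⇒ in B — A dirty, B clear
t=3 Suck ⇒ in B — A dirty, B clear
t=4 Right ⇒ in B — A dirty, B clear
t=5 Suck ⇒ in B — A dirty, B clear
t=6 Left ⇒ in A — A dirty, B clear
t=7 Right ⇒ in B — A dirty, B clear
t=8 Left ⇒ in A — A dirty, B clear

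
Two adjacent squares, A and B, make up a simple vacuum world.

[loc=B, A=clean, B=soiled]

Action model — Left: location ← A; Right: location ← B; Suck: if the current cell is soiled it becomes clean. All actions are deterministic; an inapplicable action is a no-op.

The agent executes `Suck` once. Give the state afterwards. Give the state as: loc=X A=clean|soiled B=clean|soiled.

loc=B A=clean B=clean

start: loc=B A=clean B=soiled
step 1/1 (Suck): loc=B A=clean B=clean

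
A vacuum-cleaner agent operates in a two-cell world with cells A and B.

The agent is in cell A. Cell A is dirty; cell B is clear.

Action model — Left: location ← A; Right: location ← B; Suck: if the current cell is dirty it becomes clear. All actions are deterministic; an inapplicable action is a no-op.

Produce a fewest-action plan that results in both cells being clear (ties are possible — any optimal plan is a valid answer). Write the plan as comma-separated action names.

Suck

t=1 Suck ⇒ loc=A A=clear B=clear
min 1: A is dirty, one Suck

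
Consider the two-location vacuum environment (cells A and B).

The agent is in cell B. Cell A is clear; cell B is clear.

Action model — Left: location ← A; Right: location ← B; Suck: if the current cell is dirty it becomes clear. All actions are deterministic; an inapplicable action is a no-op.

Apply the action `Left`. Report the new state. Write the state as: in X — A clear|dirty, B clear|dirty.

in A — A clear, B clear

start: in B — A clear, B clear
Left (#1): in A — A clear, B clear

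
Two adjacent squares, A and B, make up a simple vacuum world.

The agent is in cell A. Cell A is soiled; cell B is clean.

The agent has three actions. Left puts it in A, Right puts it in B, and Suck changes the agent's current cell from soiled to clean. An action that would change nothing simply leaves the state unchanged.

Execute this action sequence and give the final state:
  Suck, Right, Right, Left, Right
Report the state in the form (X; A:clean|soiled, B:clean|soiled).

(B; A:clean, B:clean)

1. Suck → (A; A:clean, B:clean)
2. Right → (B; A:clean, B:clean)
3. Right → (B; A:clean, B:clean)
4. Left → (A; A:clean, B:clean)
5. Right → (B; A:clean, B:clean)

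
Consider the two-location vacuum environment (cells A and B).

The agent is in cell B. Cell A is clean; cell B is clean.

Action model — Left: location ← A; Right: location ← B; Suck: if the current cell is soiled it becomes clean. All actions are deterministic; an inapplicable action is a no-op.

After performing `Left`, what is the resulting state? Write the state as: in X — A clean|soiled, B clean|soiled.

start: in B — A clean, B clean
Left (#1): in A — A clean, B clean

in A — A clean, B clean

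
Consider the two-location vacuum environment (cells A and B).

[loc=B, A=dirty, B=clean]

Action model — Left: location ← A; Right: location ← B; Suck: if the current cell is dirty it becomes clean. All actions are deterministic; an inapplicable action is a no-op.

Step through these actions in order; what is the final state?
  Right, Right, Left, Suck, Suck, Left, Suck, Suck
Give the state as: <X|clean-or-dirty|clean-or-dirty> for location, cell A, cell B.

<A|clean|clean>

[1] after Right: <B|dirty|clean>
[2] after Right: <B|dirty|clean>
[3] after Left: <A|dirty|clean>
[4] after Suck: <A|clean|clean>
[5] after Suck: <A|clean|clean>
[6] after Left: <A|clean|clean>
[7] after Suck: <A|clean|clean>
[8] after Suck: <A|clean|clean>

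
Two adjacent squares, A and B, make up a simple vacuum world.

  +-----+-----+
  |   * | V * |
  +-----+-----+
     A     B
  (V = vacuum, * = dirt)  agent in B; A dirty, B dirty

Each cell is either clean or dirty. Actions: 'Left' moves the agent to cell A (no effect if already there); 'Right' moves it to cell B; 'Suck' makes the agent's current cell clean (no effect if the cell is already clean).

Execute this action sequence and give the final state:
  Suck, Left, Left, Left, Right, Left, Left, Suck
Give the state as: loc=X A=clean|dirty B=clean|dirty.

Suck (#1): loc=B A=dirty B=clean
Left (#2): loc=A A=dirty B=clean
Left (#3): loc=A A=dirty B=clean
Left (#4): loc=A A=dirty B=clean
Right (#5): loc=B A=dirty B=clean
Left (#6): loc=A A=dirty B=clean
Left (#7): loc=A A=dirty B=clean
Suck (#8): loc=A A=clean B=clean

loc=A A=clean B=clean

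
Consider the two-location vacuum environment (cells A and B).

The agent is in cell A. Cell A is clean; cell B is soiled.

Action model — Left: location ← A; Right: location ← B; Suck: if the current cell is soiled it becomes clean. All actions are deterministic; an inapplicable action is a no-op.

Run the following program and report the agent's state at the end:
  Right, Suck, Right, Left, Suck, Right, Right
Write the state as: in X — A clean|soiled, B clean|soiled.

in B — A clean, B clean

1) do Right; now in B — A clean, B soiled
2) do Suck; now in B — A clean, B clean
3) do Right; now in B — A clean, B clean
4) do Left; now in A — A clean, B clean
5) do Suck; now in A — A clean, B clean
6) do Right; now in B — A clean, B clean
7) do Right; now in B — A clean, B clean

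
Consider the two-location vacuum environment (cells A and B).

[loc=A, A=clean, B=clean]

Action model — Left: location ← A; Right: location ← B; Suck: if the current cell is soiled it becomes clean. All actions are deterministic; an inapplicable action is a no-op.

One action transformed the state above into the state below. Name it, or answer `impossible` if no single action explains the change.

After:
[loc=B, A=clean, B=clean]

Right

try  Left: loc=A A=clean B=clean
try Right: loc=B A=clean B=clean  ← match
try  Suck: loc=A A=clean B=clean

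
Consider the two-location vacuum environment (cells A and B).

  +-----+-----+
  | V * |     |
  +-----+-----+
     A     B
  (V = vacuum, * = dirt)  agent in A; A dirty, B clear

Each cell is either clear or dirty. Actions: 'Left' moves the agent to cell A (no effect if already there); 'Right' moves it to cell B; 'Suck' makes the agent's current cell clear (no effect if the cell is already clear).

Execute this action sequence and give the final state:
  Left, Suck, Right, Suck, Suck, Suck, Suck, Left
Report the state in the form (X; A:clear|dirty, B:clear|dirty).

(A; A:clear, B:clear)

Left (#1): (A; A:dirty, B:clear)
Suck (#2): (A; A:clear, B:clear)
Right (#3): (B; A:clear, B:clear)
Suck (#4): (B; A:clear, B:clear)
Suck (#5): (B; A:clear, B:clear)
Suck (#6): (B; A:clear, B:clear)
Suck (#7): (B; A:clear, B:clear)
Left (#8): (A; A:clear, B:clear)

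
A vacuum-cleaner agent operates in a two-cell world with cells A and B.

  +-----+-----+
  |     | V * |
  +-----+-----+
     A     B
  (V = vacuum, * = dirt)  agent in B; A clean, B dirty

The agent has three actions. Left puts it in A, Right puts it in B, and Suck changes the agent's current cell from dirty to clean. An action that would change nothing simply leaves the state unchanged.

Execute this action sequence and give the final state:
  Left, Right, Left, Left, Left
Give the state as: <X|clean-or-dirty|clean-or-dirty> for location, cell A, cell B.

1) do Left; now <A|clean|dirty>
2) do Right; now <B|clean|dirty>
3) do Left; now <A|clean|dirty>
4) do Left; now <A|clean|dirty>
5) do Left; now <A|clean|dirty>

<A|clean|dirty>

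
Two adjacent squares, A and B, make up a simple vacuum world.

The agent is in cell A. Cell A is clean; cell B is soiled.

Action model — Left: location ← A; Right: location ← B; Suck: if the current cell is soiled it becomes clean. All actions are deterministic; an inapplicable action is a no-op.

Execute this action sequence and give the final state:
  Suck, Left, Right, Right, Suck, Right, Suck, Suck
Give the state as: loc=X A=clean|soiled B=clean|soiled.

loc=B A=clean B=clean

1) do Suck; now loc=A A=clean B=soiled
2) do Left; now loc=A A=clean B=soiled
3) do Right; now loc=B A=clean B=soiled
4) do Right; now loc=B A=clean B=soiled
5) do Suck; now loc=B A=clean B=clean
6) do Right; now loc=B A=clean B=clean
7) do Suck; now loc=B A=clean B=clean
8) do Suck; now loc=B A=clean B=clean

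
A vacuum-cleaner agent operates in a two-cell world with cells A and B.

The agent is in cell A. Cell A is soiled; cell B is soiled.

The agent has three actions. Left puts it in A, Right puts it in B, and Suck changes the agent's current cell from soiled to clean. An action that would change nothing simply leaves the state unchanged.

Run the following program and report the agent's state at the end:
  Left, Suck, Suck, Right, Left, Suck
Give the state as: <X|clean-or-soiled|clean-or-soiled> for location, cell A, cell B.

<A|clean|soiled>

1) do Left; now <A|soiled|soiled>
2) do Suck; now <A|clean|soiled>
3) do Suck; now <A|clean|soiled>
4) do Right; now <B|clean|soiled>
5) do Left; now <A|clean|soiled>
6) do Suck; now <A|clean|soiled>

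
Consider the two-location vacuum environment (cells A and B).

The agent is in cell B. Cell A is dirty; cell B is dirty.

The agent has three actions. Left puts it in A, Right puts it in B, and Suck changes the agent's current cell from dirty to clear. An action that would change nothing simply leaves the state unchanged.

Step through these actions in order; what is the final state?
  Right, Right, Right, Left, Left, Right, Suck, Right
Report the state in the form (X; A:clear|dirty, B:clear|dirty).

1) do Right; now (B; A:dirty, B:dirty)
2) do Right; now (B; A:dirty, B:dirty)
3) do Right; now (B; A:dirty, B:dirty)
4) do Left; now (A; A:dirty, B:dirty)
5) do Left; now (A; A:dirty, B:dirty)
6) do Right; now (B; A:dirty, B:dirty)
7) do Suck; now (B; A:dirty, B:clear)
8) do Right; now (B; A:dirty, B:clear)

(B; A:dirty, B:clear)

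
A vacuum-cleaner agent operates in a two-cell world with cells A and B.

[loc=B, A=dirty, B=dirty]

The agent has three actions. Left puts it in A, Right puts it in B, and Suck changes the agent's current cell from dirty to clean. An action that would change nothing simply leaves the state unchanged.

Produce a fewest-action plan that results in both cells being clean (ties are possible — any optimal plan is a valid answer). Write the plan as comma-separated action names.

Suck, Left, Suck

1. Suck → loc=B A=dirty B=clean
2. Left → loc=A A=dirty B=clean
3. Suck → loc=A A=clean B=clean
min 3: Suck B + move + Suck A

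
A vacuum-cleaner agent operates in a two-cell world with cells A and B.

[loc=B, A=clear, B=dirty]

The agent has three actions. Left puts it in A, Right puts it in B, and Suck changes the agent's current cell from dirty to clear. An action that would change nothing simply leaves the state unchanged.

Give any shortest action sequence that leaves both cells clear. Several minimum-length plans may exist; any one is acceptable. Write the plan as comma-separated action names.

Suck

Suck (#1): in B — A clear, B clear
min 1: B is dirty, one Suck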